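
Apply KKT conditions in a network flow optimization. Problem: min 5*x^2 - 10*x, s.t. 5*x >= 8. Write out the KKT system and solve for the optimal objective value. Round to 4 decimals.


Step 1: Try lambda = 0 (constraint inactive).
x_unc = 10/(2*5) = 1.0
Check: 5*1.0 = 5.0 < 8 -- violated!
Step 2: Constraint must be active: 5*x = 8
x* = 8/5 = 1.6
lambda = (2*5*1.6 - 10)/5 = 1.2
Step 3: Compute optimal value.
f(x*) = 5*1.6^2 - 10*1.6 = -3.2


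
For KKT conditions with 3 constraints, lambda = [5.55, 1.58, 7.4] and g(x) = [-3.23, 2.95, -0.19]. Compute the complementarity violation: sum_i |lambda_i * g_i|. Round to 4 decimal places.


KKT complementary slackness check:
lambda_1 * g_1 = 5.55 * -3.23 = -17.9265
lambda_2 * g_2 = 1.58 * 2.95 = 4.661
lambda_3 * g_3 = 7.4 * -0.19 = -1.406
Total violation = 17.9265 + 4.661 + 1.406 = 23.9935


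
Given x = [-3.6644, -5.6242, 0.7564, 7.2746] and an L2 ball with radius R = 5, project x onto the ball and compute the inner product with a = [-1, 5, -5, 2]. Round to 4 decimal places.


Step 1: Compute ||x|| (intermediates to 6 decimals).
||x|| = sqrt((-3.6644)^2 + (-5.6242)^2 + 0.7564^2 + 7.2746^2) = 9.927306
Step 2: Project.
Since ||x|| > R, scale = R/||x|| = 5/9.927306 = 0.503661, proj(x) = scale * x
proj(x) = [-1.845615, -2.83269, 0.380969, 3.663932]
Step 3: Dot product.
a^T * proj(x) = -1*(-1.845615) + 5*(-2.83269) - 5*0.380969 + 2*3.663932 = -6.8948


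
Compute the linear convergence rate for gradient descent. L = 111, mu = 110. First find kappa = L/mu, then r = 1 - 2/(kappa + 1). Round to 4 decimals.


Step 1: Compute the condition number.
kappa = L/mu = 111/110 = 1.0091
Step 2: Compute the convergence rate.
r = 1 - 2/(kappa + 1) = 1 - 2*mu/(L + mu) = (L - mu)/(L + mu) = 1/221 = 0.0045


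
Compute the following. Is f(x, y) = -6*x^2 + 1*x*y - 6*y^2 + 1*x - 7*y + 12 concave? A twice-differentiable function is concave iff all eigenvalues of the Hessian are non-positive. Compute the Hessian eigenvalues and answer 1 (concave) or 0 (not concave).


The Hessian of f(x,y) = -6*x^2 + 1*x*y - 6*y^2 + 1*x - 7*y + 12 is:
H = [[-12, 1], [1, -12]]
Trace = -12 - 12 = -24
Determinant = -12*-12 - (1)^2 = 143
Discriminant = (-24)^2 - 4*143 = 4.0
Eigenvalues: lambda_1 = -13.0, lambda_2 = -11.0
The function is concave.

1


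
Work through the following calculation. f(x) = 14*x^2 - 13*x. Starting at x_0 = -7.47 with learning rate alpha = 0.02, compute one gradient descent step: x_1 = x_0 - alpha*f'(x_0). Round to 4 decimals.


We compute the gradient at x_0 and apply the update.
f'(x) = 28*x - 13
f'(-7.47) = 28*-7.47 - 13 = -222.16
x_1 = -7.47 - 0.02*-222.16 = -3.0268


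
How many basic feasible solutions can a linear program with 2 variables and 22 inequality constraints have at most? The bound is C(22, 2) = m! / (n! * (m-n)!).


Each vertex corresponds to some choice of n active constraints out of m, so the number of vertices is at most C(m, n) = m! / (n!(m-n)!).
m = 22, n = 2
Numerator: 22 * 21
Denominator: 2! = 2
C(22, 2) = 231


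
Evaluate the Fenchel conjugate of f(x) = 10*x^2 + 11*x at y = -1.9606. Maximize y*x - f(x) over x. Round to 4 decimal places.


f*(y) = sup_x {y*x - a*x^2 - b*x} = sup_x {(y-b)*x - a*x^2}
FOC: (y - b) - 2a*x = 0 => x* = (y - b)/(2a)
x* = (-1.9606 - 11)/(2*10) = -0.648
f*(-1.9606) = (y-b)^2/(4a) = (-1.9606 - 11)^2/(4*10)
= 167.9772/40 = 4.1994


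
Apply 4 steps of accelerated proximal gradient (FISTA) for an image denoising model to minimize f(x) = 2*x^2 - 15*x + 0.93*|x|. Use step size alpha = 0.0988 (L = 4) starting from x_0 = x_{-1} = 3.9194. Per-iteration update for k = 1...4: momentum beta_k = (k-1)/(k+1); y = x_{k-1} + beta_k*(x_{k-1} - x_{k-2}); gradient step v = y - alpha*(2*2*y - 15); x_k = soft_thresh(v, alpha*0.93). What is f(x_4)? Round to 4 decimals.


FISTA on f(x) = 2*x^2 - 15*x + 0.93*|x|
L = 4, alpha = 0.0988
Iteration 1: beta = 0.0, y = 3.9194 + 0.0*(3.9194 - 3.9194) = 3.9194
  grad(y) = 0.6776, v = y - alpha*grad = 3.8525
  prox(v) = soft_thresh(3.8525, 0.0919) = 3.7606
Iteration 2: beta = 0.3333, y = 3.7606 + 0.3333*(3.7606 - 3.9194) = 3.7076
  grad(y) = -0.1695, v = y - alpha*grad = 3.7244
  prox(v) = soft_thresh(3.7244, 0.0919) = 3.6325
Iteration 3: beta = 0.5, y = 3.6325 + 0.5*(3.6325 - 3.7606) = 3.5684
  grad(y) = -0.7262, v = y - alpha*grad = 3.6402
  prox(v) = soft_thresh(3.6402, 0.0919) = 3.5483
Iteration 4: beta = 0.6, y = 3.5483 + 0.6*(3.5483 - 3.6325) = 3.4978
  grad(y) = -1.0088, v = y - alpha*grad = 3.5975
  prox(v) = soft_thresh(3.5975, 0.0919) = 3.5056
f(x_4) = 2*3.5056^2 - 15*3.5056 + 0.93*|3.5056| = -24.7453


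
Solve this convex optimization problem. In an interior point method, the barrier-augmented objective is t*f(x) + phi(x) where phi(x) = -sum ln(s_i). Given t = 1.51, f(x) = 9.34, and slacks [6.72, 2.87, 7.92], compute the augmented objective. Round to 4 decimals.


Step 1: Compute log-barrier.
ln values: [1.9051, 1.0543, 2.0694]
phi = -(1.9051 + 1.0543 + 2.0694) = -5.0288
Step 2: Compute augmented objective.
t*f(x) = 1.51*9.34 = 14.1034
Total = 14.1034 - 5.0288 = 9.0746


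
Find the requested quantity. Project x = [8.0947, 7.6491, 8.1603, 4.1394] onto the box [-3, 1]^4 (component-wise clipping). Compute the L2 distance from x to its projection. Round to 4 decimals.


Project each component onto [-3, 1].
clip(8.0947) = 1.0, clip(7.6491) = 1.0, clip(8.1603) = 1.0, clip(4.1394) = 1.0
Projection = [1.0, 1.0, 1.0, 1.0]
Squared diffs: [50.3348, 44.2105, 51.2699, 9.8558]
Distance = sqrt(155.671) = 12.4768


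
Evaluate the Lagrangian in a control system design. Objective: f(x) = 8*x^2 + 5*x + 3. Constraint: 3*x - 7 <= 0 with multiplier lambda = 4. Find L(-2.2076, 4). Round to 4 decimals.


Step 1: Evaluate f(x).
f(-2.2076) = 8*(-2.2076)^2 + 5*(-2.2076) + 3 = 30.95
Step 2: Evaluate g(x).
g(-2.2076) = 3*-2.2076 - 7 = -13.6228
Step 3: Compute Lagrangian.
L = 30.95 + 4*-13.6228 = -23.5412


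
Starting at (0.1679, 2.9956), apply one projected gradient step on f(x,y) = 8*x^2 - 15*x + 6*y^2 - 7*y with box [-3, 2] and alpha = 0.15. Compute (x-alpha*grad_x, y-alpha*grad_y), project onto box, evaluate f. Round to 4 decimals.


Step 1: Compute gradient at (0.1679, 2.9956).
grad_x = 2*8*0.1679 - 15 = -12.3136
grad_y = 2*6*2.9956 - 7 = 28.9472
Step 2: Gradient step.
x_raw = 0.1679 - 0.15*-12.3136 = 2.0149
y_raw = 2.9956 - 0.15*28.9472 = -1.3465
Step 3: Project onto [-3, 2].
x_proj = clip(2.0149) = 2.0
y_proj = clip(-1.3465) = -1.3465
Step 4: Evaluate f.
f(2.0, -1.3465) = 22.3034


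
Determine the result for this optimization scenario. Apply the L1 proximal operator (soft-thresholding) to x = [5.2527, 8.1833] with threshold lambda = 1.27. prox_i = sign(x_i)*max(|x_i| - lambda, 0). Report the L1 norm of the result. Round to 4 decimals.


Soft-thresholding with lambda = 1.27:
prox(5.2527) = sign(5.2527)*max(|5.2527| - 1.27, 0) = 3.9827
prox(8.1833) = sign(8.1833)*max(|8.1833| - 1.27, 0) = 6.9133
prox(x) = [3.9827, 6.9133]
||prox(x)||_1 = 3.9827 + 6.9133 = 10.896


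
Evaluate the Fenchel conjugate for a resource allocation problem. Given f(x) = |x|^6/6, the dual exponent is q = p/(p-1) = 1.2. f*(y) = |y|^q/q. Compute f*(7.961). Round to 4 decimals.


The conjugate exponent q satisfies 1/p + 1/q = 1.
p = 6, so q = 6/(6 - 1) = 1.2
|y|^q = 7.961^1.2 = 12.0548
f*(7.961) = 12.0548 / 1.2 = 10.0457


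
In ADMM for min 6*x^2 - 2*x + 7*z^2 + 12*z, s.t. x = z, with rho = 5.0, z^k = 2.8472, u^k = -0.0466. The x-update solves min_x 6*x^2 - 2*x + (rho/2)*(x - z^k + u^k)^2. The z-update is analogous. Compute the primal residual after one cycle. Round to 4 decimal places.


ADMM iteration with rho = 5.0, z^k = 2.8472, u^k = -0.0466
Step 1: x-update.
Minimize 6*x^2 - 2*x + (5.0/2)*(x - 2.8472 - 0.0466)^2
FOC: (2*6 + 5.0)*x = 2 + 5.0*(2.8472 + 0.0466)
x^{k+1} = 0.9688
Step 2: z-update.
Minimize 7*z^2 + 12*z + (5.0/2)*(0.9688 - z - 0.0466)^2
FOC: (2*7 + 5.0)*z = -12 + 5.0*(0.9688 - 0.0466)
z^{k+1} = -0.3889
Step 3: u-update.
u^{k+1} = -0.0466 + 0.9688 + 0.3889 = 1.3111
Step 4: Primal residual = |0.9688 + 0.3889| = 1.3577


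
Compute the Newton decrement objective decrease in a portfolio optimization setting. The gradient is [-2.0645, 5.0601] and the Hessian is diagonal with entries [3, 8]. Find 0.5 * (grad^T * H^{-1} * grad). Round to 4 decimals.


Step 1: H is diagonal, so H^(-1) * g = [-0.6882, 0.6325].
Step 2: g^T H^(-1) g = sum_i g_i^2 / H_ii
  = (-2.0645)^2/3 + (5.0601)^2/8
  = 1.4207 + 3.2006 = 4.6213
Step 3: Objective decrease = 0.5 * g^T H^(-1) g = 2.3106


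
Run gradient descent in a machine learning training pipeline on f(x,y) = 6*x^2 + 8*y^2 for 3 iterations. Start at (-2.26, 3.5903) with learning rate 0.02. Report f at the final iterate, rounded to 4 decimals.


Gradient descent on f(x,y) = 6*x^2 + 8*y^2.
Starting point: (-2.26, 3.5903), alpha = 0.02
Step 1: grad_x = 2*6*-2.26 = -27.12, grad_y = 2*8*3.5903 = 57.4448
  x_1 = -2.26 - 0.02*-27.12 = -1.7176
  y_1 = 3.5903 - 0.02*57.4448 = 2.4414
Step 2: grad_x = 2*6*-1.7176 = -20.6112, grad_y = 2*8*2.4414 = 39.0625
  x_2 = -1.7176 - 0.02*-20.6112 = -1.3054
  y_2 = 2.4414 - 0.02*39.0625 = 1.6602
Step 3: grad_x = 2*6*-1.3054 = -15.6645, grad_y = 2*8*1.6602 = 26.5625
  x_3 = -1.3054 - 0.02*-15.6645 = -0.9921
  y_3 = 1.6602 - 0.02*26.5625 = 1.1289
f(-0.9921, 1.1289) = 6*(-0.9921)^2 + 8*1.1289^2 = 16.1008


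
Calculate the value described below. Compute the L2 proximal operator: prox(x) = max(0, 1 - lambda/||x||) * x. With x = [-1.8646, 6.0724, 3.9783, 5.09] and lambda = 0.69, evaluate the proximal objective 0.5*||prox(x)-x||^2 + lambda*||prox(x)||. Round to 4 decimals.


Step 1: Compute ||x||.
||x|| = 9.0601
Step 2: Compute scaling factor.
scale = max(0, 1 - 0.69/9.0601) = 0.9238
Step 3: prox(x) = [-1.7226, 5.6099, 3.6753, 4.7024]
||prox(x)|| = 8.3701
Step 4: Proximal objective.
0.5*||prox-x||^2 = 0.2381
lambda*||prox|| = 5.7754
Total = 6.0134


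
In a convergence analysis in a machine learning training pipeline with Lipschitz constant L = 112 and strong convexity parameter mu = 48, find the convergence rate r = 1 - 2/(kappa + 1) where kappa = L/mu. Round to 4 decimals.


Step 1: Compute the condition number.
kappa = L/mu = 112/48 = 2.3333
Step 2: Compute the convergence rate.
r = 1 - 2/(kappa + 1) = 1 - 2*mu/(L + mu) = (L - mu)/(L + mu) = 64/160 = 0.4


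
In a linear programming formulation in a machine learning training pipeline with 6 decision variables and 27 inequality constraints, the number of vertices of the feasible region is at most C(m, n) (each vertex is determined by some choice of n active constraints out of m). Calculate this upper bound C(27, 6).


Each vertex corresponds to some choice of n active constraints out of m, so the number of vertices is at most C(m, n) = m! / (n!(m-n)!).
m = 27, n = 6
Numerator: 27 * 26 * 25 * 24 * 23 * 22
Denominator: 6! = 720
C(27, 6) = 296010


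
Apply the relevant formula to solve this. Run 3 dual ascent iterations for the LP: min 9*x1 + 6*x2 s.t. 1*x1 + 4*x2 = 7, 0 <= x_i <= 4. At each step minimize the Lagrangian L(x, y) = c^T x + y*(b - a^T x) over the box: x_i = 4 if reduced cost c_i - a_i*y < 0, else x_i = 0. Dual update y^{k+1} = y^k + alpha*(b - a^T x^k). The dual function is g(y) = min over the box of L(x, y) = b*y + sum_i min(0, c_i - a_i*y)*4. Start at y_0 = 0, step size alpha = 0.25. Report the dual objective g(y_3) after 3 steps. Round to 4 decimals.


Dual ascent for LP: min 9*x1 + 6*x2, 1*x1 + 4*x2 = 7, 0 <= x_i <= 4
Step 1: y^k = 0.0, reduced costs: (9.0, 6.0)
  x^k = (0.0, 0.0), subgradient = b - a^T x = 7.0
  y^{k+1} = 0.0 + 0.25*7.0 = 1.75
Step 2: y^k = 1.75, reduced costs: (7.25, -1.0)
  x^k = (0.0, 4.0), subgradient = b - a^T x = -9.0
  y^{k+1} = 1.75 + 0.25*-9.0 = -0.5
Step 3: y^k = -0.5, reduced costs: (9.5, 8.0)
  x^k = (0.0, 0.0), subgradient = b - a^T x = 7.0
  y^{k+1} = -0.5 + 0.25*7.0 = 1.25
Dual objective at y_3 = 1.25: reduced costs (7.75, 1.0), box minimizer x = (0.0, 0.0)
g(y_3) = b*y + (c1 - a1*y)*x1 + (c2 - a2*y)*x2 = 7*1.25 + 7.75*0.0 + 1.0*0.0 = 8.75 + 0.0 + 0.0 = 8.75


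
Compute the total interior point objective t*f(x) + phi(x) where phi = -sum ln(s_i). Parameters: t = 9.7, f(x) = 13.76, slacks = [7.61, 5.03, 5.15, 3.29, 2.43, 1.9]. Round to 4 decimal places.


Step 1: Compute log-barrier.
ln values: [2.0295, 1.6154, 1.639, 1.1909, 0.8879, 0.6419]
phi = -(2.0295 + 1.6154 + 1.639 + 1.1909 + 0.8879 + 0.6419) = -8.0045
Step 2: Compute augmented objective.
t*f(x) = 9.7*13.76 = 133.472
Total = 133.472 - 8.0045 = 125.4675


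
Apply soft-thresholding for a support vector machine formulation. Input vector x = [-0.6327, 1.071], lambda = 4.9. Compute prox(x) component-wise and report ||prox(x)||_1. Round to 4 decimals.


Soft-thresholding with lambda = 4.9:
prox(-0.6327) = sign(-0.6327)*max(|-0.6327| - 4.9, 0) = 0.0
prox(1.071) = sign(1.071)*max(|1.071| - 4.9, 0) = 0.0
prox(x) = [0.0, 0.0]
||prox(x)||_1 = 0.0 + 0.0 = 0.0


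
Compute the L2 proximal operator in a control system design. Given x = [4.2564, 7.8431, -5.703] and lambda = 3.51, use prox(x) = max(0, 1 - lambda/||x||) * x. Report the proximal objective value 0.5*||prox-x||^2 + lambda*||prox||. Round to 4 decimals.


Step 1: Compute ||x||.
||x|| = 10.5903
Step 2: Compute scaling factor.
scale = max(0, 1 - 3.51/10.5903) = 0.6686
Step 3: prox(x) = [2.8457, 5.2436, -3.8128]
||prox(x)|| = 7.0803
Step 4: Proximal objective.
0.5*||prox-x||^2 = 6.1601
lambda*||prox|| = 24.8519
Total = 31.0121


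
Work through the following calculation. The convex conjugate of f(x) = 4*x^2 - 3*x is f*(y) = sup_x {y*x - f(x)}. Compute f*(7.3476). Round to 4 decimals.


f*(y) = sup_x {y*x - a*x^2 - b*x} = sup_x {(y-b)*x - a*x^2}
FOC: (y - b) - 2a*x = 0 => x* = (y - b)/(2a)
x* = (7.3476 + 3)/(2*4) = 1.2935
f*(7.3476) = (y-b)^2/(4a) = (7.3476 + 3)^2/(4*4)
= 107.0728/16 = 6.6921


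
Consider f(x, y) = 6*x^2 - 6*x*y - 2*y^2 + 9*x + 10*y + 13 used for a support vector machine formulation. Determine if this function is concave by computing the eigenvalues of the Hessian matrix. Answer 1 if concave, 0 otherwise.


The Hessian of f(x,y) = 6*x^2 - 6*x*y - 2*y^2 + 9*x + 10*y + 13 is:
H = [[12, -6], [-6, -4]]
Trace = 12 - 4 = 8
Determinant = 12*-4 - (-6)^2 = -84
Discriminant = (8)^2 - 4*-84 = 400.0
Eigenvalues: lambda_1 = -6.0, lambda_2 = 14.0
The function is not concave.

0


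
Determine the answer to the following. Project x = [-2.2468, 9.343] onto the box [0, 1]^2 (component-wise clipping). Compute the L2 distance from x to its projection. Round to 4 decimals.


Project each component onto [0, 1].
clip(-2.2468) = 0.0, clip(9.343) = 1.0
Projection = [0.0, 1.0]
Squared diffs: [5.0481, 69.6056]
Distance = sqrt(74.6537) = 8.6402


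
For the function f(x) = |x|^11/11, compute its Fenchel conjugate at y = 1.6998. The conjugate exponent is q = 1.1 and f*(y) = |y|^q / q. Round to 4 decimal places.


The conjugate exponent q satisfies 1/p + 1/q = 1.
p = 11, so q = 11/(11 - 1) = 1.1
|y|^q = 1.6998^1.1 = 1.7924
f*(1.6998) = 1.7924 / 1.1 = 1.6295


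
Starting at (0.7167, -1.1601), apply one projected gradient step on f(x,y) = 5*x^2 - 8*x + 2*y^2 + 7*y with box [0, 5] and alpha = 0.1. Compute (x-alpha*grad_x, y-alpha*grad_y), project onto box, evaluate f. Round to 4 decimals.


Step 1: Compute gradient at (0.7167, -1.1601).
grad_x = 2*5*0.7167 - 8 = -0.833
grad_y = 2*2*-1.1601 + 7 = 2.3596
Step 2: Gradient step.
x_raw = 0.7167 - 0.1*-0.833 = 0.8
y_raw = -1.1601 - 0.1*2.3596 = -1.3961
Step 3: Project onto [0, 5].
x_proj = clip(0.8) = 0.8
y_proj = clip(-1.3961) = 0.0
Step 4: Evaluate f.
f(0.8, 0.0) = -3.2


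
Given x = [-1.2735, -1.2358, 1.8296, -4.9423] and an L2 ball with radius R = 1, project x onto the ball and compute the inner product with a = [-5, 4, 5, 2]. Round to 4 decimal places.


Step 1: Compute ||x|| (intermediates to 6 decimals).
||x|| = sqrt((-1.2735)^2 + (-1.2358)^2 + 1.8296^2 + (-4.9423)^2) = 5.560825
Step 2: Project.
Since ||x|| > R, scale = R/||x|| = 1/5.560825 = 0.179829, proj(x) = scale * x
proj(x) = [-0.229012, -0.222233, 0.329015, -0.888769]
Step 3: Dot product.
a^T * proj(x) = -5*(-0.229012) + 4*(-0.222233) + 5*0.329015 + 2*(-0.888769) = 0.1237


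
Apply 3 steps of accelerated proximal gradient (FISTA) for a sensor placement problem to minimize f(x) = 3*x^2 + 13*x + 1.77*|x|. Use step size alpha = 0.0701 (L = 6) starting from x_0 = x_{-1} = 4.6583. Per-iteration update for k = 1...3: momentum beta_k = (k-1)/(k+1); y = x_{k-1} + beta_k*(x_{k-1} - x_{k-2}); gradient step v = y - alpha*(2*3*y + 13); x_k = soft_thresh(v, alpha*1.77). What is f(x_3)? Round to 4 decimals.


FISTA on f(x) = 3*x^2 + 13*x + 1.77*|x|
L = 6, alpha = 0.0701
Iteration 1: beta = 0.0, y = 4.6583 + 0.0*(4.6583 - 4.6583) = 4.6583
  grad(y) = 40.9498, v = y - alpha*grad = 1.7877
  prox(v) = soft_thresh(1.7877, 0.1241) = 1.6636
Iteration 2: beta = 0.3333, y = 1.6636 + 0.3333*(1.6636 - 4.6583) = 0.6654
  grad(y) = 16.9925, v = y - alpha*grad = -0.5258
  prox(v) = soft_thresh(-0.5258, 0.1241) = -0.4017
Iteration 3: beta = 0.5, y = -0.4017 + 0.5*(-0.4017 - 1.6636) = -1.4343
  grad(y) = 4.394, v = y - alpha*grad = -1.7424
  prox(v) = soft_thresh(-1.7424, 0.1241) = -1.6183
f(x_3) = 3*(-1.6183)^2 + 13*(-1.6183) + 1.77*|-1.6183| = -10.3168


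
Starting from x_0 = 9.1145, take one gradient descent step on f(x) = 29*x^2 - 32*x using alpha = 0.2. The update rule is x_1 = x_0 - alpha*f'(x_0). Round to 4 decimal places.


We compute the gradient at x_0 and apply the update.
f'(x) = 58*x - 32
f'(9.1145) = 58*9.1145 - 32 = 496.641
x_1 = 9.1145 - 0.2*496.641 = -90.2137


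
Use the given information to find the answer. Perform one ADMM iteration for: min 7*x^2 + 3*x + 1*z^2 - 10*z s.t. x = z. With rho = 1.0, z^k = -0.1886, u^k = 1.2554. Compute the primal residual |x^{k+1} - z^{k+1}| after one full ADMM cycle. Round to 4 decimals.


ADMM iteration with rho = 1.0, z^k = -0.1886, u^k = 1.2554
Step 1: x-update.
Minimize 7*x^2 + 3*x + (1.0/2)*(x + 0.1886 + 1.2554)^2
FOC: (2*7 + 1.0)*x = -3 + 1.0*(-0.1886 - 1.2554)
x^{k+1} = -0.2963
Step 2: z-update.
Minimize 1*z^2 - 10*z + (1.0/2)*(-0.2963 - z + 1.2554)^2
FOC: (2*1 + 1.0)*z = 10 + 1.0*(-0.2963 + 1.2554)
z^{k+1} = 3.653
Step 3: u-update.
u^{k+1} = 1.2554 - 0.2963 - 3.653 = -2.6939
Step 4: Primal residual = |-0.2963 - 3.653| = 3.9493


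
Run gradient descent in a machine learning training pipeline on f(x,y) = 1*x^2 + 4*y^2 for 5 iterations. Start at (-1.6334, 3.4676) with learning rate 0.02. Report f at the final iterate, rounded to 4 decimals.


Gradient descent on f(x,y) = 1*x^2 + 4*y^2.
Starting point: (-1.6334, 3.4676), alpha = 0.02
Step 1: grad_x = 2*1*-1.6334 = -3.2668, grad_y = 2*4*3.4676 = 27.7408
  x_1 = -1.6334 - 0.02*-3.2668 = -1.5681
  y_1 = 3.4676 - 0.02*27.7408 = 2.9128
Step 2: grad_x = 2*1*-1.5681 = -3.1361, grad_y = 2*4*2.9128 = 23.3023
  x_2 = -1.5681 - 0.02*-3.1361 = -1.5053
  y_2 = 2.9128 - 0.02*23.3023 = 2.4467
Step 3: grad_x = 2*1*-1.5053 = -3.0107, grad_y = 2*4*2.4467 = 19.5739
  x_3 = -1.5053 - 0.02*-3.0107 = -1.4451
  y_3 = 2.4467 - 0.02*19.5739 = 2.0553
Step 4: grad_x = 2*1*-1.4451 = -2.8903, grad_y = 2*4*2.0553 = 16.4421
  x_4 = -1.4451 - 0.02*-2.8903 = -1.3873
  y_4 = 2.0553 - 0.02*16.4421 = 1.7264
Step 5: grad_x = 2*1*-1.3873 = -2.7746, grad_y = 2*4*1.7264 = 13.8113
  x_5 = -1.3873 - 0.02*-2.7746 = -1.3318
  y_5 = 1.7264 - 0.02*13.8113 = 1.4502
f(-1.3318, 1.4502) = 1*(-1.3318)^2 + 4*1.4502^2 = 10.186


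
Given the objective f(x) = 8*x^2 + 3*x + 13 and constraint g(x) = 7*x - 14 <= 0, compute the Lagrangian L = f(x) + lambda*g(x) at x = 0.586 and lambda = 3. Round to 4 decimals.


Step 1: Evaluate f(x).
f(0.586) = 8*0.586^2 + 3*0.586 + 13 = 17.5052
Step 2: Evaluate g(x).
g(0.586) = 7*0.586 - 14 = -9.898
Step 3: Compute Lagrangian.
L = 17.5052 + 3*-9.898 = -12.1888


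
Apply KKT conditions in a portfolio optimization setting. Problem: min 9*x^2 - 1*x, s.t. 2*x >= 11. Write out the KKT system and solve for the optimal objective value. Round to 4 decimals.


Step 1: Try lambda = 0 (constraint inactive).
x_unc = 1/(2*9) = 0.0556
Check: 2*0.0556 = 0.1112 < 11 -- violated!
Step 2: Constraint must be active: 2*x = 11
x* = 11/2 = 5.5
lambda = (2*9*5.5 - 1)/2 = 49.0
Step 3: Compute optimal value.
f(x*) = 9*5.5^2 - 1*5.5 = 266.75


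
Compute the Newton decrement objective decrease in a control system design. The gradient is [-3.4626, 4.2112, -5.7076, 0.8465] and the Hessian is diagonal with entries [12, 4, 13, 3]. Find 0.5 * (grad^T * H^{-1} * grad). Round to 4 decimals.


Step 1: H is diagonal, so H^(-1) * g = [-0.2886, 1.0528, -0.439, 0.2822].
Step 2: g^T H^(-1) g = sum_i g_i^2 / H_ii
  = (-3.4626)^2/12 + (4.2112)^2/4 + (-5.7076)^2/13 + (0.8465)^2/3
  = 0.9991 + 4.4336 + 2.5059 + 0.2389 = 8.1774
Step 3: Objective decrease = 0.5 * g^T H^(-1) g = 4.0887


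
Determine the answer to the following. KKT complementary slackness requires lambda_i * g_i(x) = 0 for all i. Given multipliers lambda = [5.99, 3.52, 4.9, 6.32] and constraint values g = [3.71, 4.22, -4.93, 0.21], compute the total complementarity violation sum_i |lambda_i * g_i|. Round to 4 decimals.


KKT complementary slackness check:
lambda_1 * g_1 = 5.99 * 3.71 = 22.2229
lambda_2 * g_2 = 3.52 * 4.22 = 14.8544
lambda_3 * g_3 = 4.9 * -4.93 = -24.157
lambda_4 * g_4 = 6.32 * 0.21 = 1.3272
Total violation = 22.2229 + 14.8544 + 24.157 + 1.3272 = 62.5615


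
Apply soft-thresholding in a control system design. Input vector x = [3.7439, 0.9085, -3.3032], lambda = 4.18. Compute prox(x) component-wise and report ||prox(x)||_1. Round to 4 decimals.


Soft-thresholding with lambda = 4.18:
prox(3.7439) = sign(3.7439)*max(|3.7439| - 4.18, 0) = 0.0
prox(0.9085) = sign(0.9085)*max(|0.9085| - 4.18, 0) = 0.0
prox(-3.3032) = sign(-3.3032)*max(|-3.3032| - 4.18, 0) = 0.0
prox(x) = [0.0, 0.0, 0.0]
||prox(x)||_1 = 0.0 + 0.0 + 0.0 = 0.0


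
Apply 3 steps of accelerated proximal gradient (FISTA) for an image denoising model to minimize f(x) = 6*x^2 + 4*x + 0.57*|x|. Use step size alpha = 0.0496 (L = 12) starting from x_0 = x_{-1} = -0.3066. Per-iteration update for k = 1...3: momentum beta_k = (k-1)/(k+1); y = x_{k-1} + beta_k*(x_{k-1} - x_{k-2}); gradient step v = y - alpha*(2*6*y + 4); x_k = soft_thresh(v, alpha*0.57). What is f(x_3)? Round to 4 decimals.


FISTA on f(x) = 6*x^2 + 4*x + 0.57*|x|
L = 12, alpha = 0.0496
Iteration 1: beta = 0.0, y = -0.3066 + 0.0*(-0.3066 + 0.3066) = -0.3066
  grad(y) = 0.3208, v = y - alpha*grad = -0.3225
  prox(v) = soft_thresh(-0.3225, 0.0283) = -0.2942
Iteration 2: beta = 0.3333, y = -0.2942 + 0.3333*(-0.2942 + 0.3066) = -0.2901
  grad(y) = 0.5186, v = y - alpha*grad = -0.3158
  prox(v) = soft_thresh(-0.3158, 0.0283) = -0.2876
Iteration 3: beta = 0.5, y = -0.2876 + 0.5*(-0.2876 + 0.2942) = -0.2842
  grad(y) = 0.5892, v = y - alpha*grad = -0.3135
  prox(v) = soft_thresh(-0.3135, 0.0283) = -0.2852
f(x_3) = 6*(-0.2852)^2 + 4*(-0.2852) + 0.57*|-0.2852| = -0.4902


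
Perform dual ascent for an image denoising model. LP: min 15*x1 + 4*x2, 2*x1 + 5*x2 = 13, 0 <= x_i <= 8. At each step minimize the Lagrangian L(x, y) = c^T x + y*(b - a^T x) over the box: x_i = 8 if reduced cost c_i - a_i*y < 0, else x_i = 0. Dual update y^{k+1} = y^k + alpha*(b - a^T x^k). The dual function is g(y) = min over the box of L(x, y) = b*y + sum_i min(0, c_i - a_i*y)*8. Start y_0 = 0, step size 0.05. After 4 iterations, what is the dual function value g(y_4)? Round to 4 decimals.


Dual ascent for LP: min 15*x1 + 4*x2, 2*x1 + 5*x2 = 13, 0 <= x_i <= 8
Step 1: y^k = 0.0, reduced costs: (15.0, 4.0)
  x^k = (0.0, 0.0), subgradient = b - a^T x = 13.0
  y^{k+1} = 0.0 + 0.05*13.0 = 0.65
Step 2: y^k = 0.65, reduced costs: (13.7, 0.75)
  x^k = (0.0, 0.0), subgradient = b - a^T x = 13.0
  y^{k+1} = 0.65 + 0.05*13.0 = 1.3
Step 3: y^k = 1.3, reduced costs: (12.4, -2.5)
  x^k = (0.0, 8.0), subgradient = b - a^T x = -27.0
  y^{k+1} = 1.3 + 0.05*-27.0 = -0.05
Step 4: y^k = -0.05, reduced costs: (15.1, 4.25)
  x^k = (0.0, 0.0), subgradient = b - a^T x = 13.0
  y^{k+1} = -0.05 + 0.05*13.0 = 0.6
Dual objective at y_4 = 0.6: reduced costs (13.8, 1.0), box minimizer x = (0.0, 0.0)
g(y_4) = b*y + (c1 - a1*y)*x1 + (c2 - a2*y)*x2 = 13*0.6 + 13.8*0.0 + 1.0*0.0 = 7.8 + 0.0 + 0.0 = 7.8


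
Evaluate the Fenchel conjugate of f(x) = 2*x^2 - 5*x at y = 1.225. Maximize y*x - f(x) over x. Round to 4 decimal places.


f*(y) = sup_x {y*x - a*x^2 - b*x} = sup_x {(y-b)*x - a*x^2}
FOC: (y - b) - 2a*x = 0 => x* = (y - b)/(2a)
x* = (1.225 + 5)/(2*2) = 1.5563
f*(1.225) = (y-b)^2/(4a) = (1.225 + 5)^2/(4*2)
= 38.7506/8 = 4.8438


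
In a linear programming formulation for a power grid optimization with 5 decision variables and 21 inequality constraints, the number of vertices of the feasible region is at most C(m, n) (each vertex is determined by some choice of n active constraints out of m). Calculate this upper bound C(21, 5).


Each vertex corresponds to some choice of n active constraints out of m, so the number of vertices is at most C(m, n) = m! / (n!(m-n)!).
m = 21, n = 5
Numerator: 21 * 20 * 19 * 18 * 17
Denominator: 5! = 120
C(21, 5) = 20349


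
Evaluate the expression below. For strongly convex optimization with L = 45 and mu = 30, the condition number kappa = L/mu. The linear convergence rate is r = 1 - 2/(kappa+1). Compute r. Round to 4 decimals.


Step 1: Compute the condition number.
kappa = L/mu = 45/30 = 1.5
Step 2: Compute the convergence rate.
r = 1 - 2/(kappa + 1) = 1 - 2*mu/(L + mu) = (L - mu)/(L + mu) = 15/75 = 0.2


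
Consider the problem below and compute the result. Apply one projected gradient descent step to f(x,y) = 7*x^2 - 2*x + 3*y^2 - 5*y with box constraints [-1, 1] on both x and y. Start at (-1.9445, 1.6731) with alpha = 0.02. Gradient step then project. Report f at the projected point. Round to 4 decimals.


Step 1: Compute gradient at (-1.9445, 1.6731).
grad_x = 2*7*-1.9445 - 2 = -29.223
grad_y = 2*3*1.6731 - 5 = 5.0386
Step 2: Gradient step.
x_raw = -1.9445 - 0.02*-29.223 = -1.36
y_raw = 1.6731 - 0.02*5.0386 = 1.5723
Step 3: Project onto [-1, 1].
x_proj = clip(-1.36) = -1.0
y_proj = clip(1.5723) = 1.0
Step 4: Evaluate f.
f(-1.0, 1.0) = 7.0


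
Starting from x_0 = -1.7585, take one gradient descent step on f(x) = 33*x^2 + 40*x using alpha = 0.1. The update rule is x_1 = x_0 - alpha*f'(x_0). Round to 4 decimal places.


We compute the gradient at x_0 and apply the update.
f'(x) = 66*x + 40
f'(-1.7585) = 66*-1.7585 + 40 = -76.061
x_1 = -1.7585 - 0.1*-76.061 = 5.8476


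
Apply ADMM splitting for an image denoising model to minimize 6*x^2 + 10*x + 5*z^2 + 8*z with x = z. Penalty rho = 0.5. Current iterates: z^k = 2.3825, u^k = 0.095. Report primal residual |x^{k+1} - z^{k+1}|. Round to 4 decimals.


ADMM iteration with rho = 0.5, z^k = 2.3825, u^k = 0.095
Step 1: x-update.
Minimize 6*x^2 + 10*x + (0.5/2)*(x - 2.3825 + 0.095)^2
FOC: (2*6 + 0.5)*x = -10 + 0.5*(2.3825 - 0.095)
x^{k+1} = -0.7085
Step 2: z-update.
Minimize 5*z^2 + 8*z + (0.5/2)*(-0.7085 - z + 0.095)^2
FOC: (2*5 + 0.5)*z = -8 + 0.5*(-0.7085 + 0.095)
z^{k+1} = -0.7911
Step 3: u-update.
u^{k+1} = 0.095 - 0.7085 + 0.7911 = 0.1776
Step 4: Primal residual = |-0.7085 + 0.7911| = 0.0826


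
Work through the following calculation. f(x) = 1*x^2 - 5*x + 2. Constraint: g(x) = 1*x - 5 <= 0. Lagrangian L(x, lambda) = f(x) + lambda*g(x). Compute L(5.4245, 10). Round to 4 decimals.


Step 1: Evaluate f(x).
f(5.4245) = 1*5.4245^2 - 5*5.4245 + 2 = 4.3027
Step 2: Evaluate g(x).
g(5.4245) = 1*5.4245 - 5 = 0.4245
Step 3: Compute Lagrangian.
L = 4.3027 + 10*0.4245 = 8.5477


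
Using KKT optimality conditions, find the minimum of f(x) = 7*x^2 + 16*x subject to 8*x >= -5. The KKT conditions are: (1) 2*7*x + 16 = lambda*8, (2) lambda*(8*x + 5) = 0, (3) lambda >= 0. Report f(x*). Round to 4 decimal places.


Step 1: Try lambda = 0 (constraint inactive).
x_unc = -16/(2*7) = -1.1429
Check: 8*-1.1429 = -9.1432 < -5 -- violated!
Step 2: Constraint must be active: 8*x = -5
x* = -5/8 = -0.625
lambda = (2*7*(-0.625) + 16)/8 = 0.9063
Step 3: Compute optimal value.
f(x*) = 7*(-0.625)^2 + 16*(-0.625) = -7.2656


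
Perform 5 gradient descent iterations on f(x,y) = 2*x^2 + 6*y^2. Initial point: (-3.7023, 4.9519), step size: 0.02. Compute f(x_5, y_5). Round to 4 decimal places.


Gradient descent on f(x,y) = 2*x^2 + 6*y^2.
Starting point: (-3.7023, 4.9519), alpha = 0.02
Step 1: grad_x = 2*2*-3.7023 = -14.8092, grad_y = 2*6*4.9519 = 59.4228
  x_1 = -3.7023 - 0.02*-14.8092 = -3.4061
  y_1 = 4.9519 - 0.02*59.4228 = 3.7634
Step 2: grad_x = 2*2*-3.4061 = -13.6245, grad_y = 2*6*3.7634 = 45.1613
  x_2 = -3.4061 - 0.02*-13.6245 = -3.1336
  y_2 = 3.7634 - 0.02*45.1613 = 2.8602
Step 3: grad_x = 2*2*-3.1336 = -12.5345, grad_y = 2*6*2.8602 = 34.3226
  x_3 = -3.1336 - 0.02*-12.5345 = -2.8829
  y_3 = 2.8602 - 0.02*34.3226 = 2.1738
Step 4: grad_x = 2*2*-2.8829 = -11.5317, grad_y = 2*6*2.1738 = 26.0852
  x_4 = -2.8829 - 0.02*-11.5317 = -2.6523
  y_4 = 2.1738 - 0.02*26.0852 = 1.6521
Step 5: grad_x = 2*2*-2.6523 = -10.6092, grad_y = 2*6*1.6521 = 19.8247
  x_5 = -2.6523 - 0.02*-10.6092 = -2.4401
  y_5 = 1.6521 - 0.02*19.8247 = 1.2556
f(-2.4401, 1.2556) = 2*(-2.4401)^2 + 6*1.2556^2 = 21.367


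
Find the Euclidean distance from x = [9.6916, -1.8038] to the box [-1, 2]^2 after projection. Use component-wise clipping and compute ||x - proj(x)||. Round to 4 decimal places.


Project each component onto [-1, 2].
clip(9.6916) = 2.0, clip(-1.8038) = -1.0
Projection = [2.0, -1.0]
Squared diffs: [59.1607, 0.6461]
Distance = sqrt(59.8068) = 7.7335


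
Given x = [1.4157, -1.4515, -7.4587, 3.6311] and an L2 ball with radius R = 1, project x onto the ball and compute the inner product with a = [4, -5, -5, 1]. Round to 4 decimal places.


Step 1: Compute ||x|| (intermediates to 6 decimals).
||x|| = sqrt(1.4157^2 + (-1.4515)^2 + (-7.4587)^2 + 3.6311^2) = 8.539798
Step 2: Project.
Since ||x|| > R, scale = R/||x|| = 1/8.539798 = 0.117099, proj(x) = scale * x
proj(x) = [0.165777, -0.169969, -0.873406, 0.425198]
Step 3: Dot product.
a^T * proj(x) = 4*0.165777 - 5*(-0.169969) - 5*(-0.873406) + 1*0.425198 = 6.3052


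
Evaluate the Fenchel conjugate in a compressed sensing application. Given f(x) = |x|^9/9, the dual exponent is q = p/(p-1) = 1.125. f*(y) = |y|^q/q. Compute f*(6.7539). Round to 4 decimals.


The conjugate exponent q satisfies 1/p + 1/q = 1.
p = 9, so q = 9/(9 - 1) = 1.125
|y|^q = 6.7539^1.125 = 8.5753
f*(6.7539) = 8.5753 / 1.125 = 7.6225


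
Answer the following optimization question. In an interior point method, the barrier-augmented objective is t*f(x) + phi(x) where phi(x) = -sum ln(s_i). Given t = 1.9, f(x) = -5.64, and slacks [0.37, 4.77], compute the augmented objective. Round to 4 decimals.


Step 1: Compute log-barrier.
ln values: [-0.9943, 1.5623]
phi = -(-0.9943 + 1.5623) = -0.5681
Step 2: Compute augmented objective.
t*f(x) = 1.9*-5.64 = -10.716
Total = -10.716 - 0.5681 = -11.2841


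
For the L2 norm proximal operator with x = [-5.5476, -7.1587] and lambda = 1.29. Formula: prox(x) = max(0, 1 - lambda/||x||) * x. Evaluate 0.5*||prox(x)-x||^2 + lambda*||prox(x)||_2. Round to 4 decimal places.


Step 1: Compute ||x||.
||x|| = 9.0566
Step 2: Compute scaling factor.
scale = max(0, 1 - 1.29/9.0566) = 0.8576
Step 3: prox(x) = [-4.7574, -6.139]
||prox(x)|| = 7.7666
Step 4: Proximal objective.
0.5*||prox-x||^2 = 0.8321
lambda*||prox|| = 10.0189
Total = 10.851


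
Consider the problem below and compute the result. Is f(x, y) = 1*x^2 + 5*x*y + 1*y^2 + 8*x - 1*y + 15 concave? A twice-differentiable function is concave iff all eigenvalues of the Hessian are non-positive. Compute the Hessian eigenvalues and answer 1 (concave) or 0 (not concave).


The Hessian of f(x,y) = 1*x^2 + 5*x*y + 1*y^2 + 8*x - 1*y + 15 is:
H = [[2, 5], [5, 2]]
Trace = 2 + 2 = 4
Determinant = 2*2 - (5)^2 = -21
Discriminant = (4)^2 - 4*-21 = 100.0
Eigenvalues: lambda_1 = -3.0, lambda_2 = 7.0
The function is not concave.

0


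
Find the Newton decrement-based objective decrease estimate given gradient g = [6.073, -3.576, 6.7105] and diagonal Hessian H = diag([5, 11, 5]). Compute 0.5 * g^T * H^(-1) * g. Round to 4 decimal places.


Step 1: H is diagonal, so H^(-1) * g = [1.2146, -0.3251, 1.3421].
Step 2: g^T H^(-1) g = sum_i g_i^2 / H_ii
  = (6.073)^2/5 + (-3.576)^2/11 + (6.7105)^2/5
  = 7.3763 + 1.1625 + 9.0062 = 17.545
Step 3: Objective decrease = 0.5 * g^T H^(-1) g = 8.7725


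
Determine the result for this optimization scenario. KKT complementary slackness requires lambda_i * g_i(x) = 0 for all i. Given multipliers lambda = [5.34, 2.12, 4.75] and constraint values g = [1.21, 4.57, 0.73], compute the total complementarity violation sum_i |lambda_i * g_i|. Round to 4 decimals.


KKT complementary slackness check:
lambda_1 * g_1 = 5.34 * 1.21 = 6.4614
lambda_2 * g_2 = 2.12 * 4.57 = 9.6884
lambda_3 * g_3 = 4.75 * 0.73 = 3.4675
Total violation = 6.4614 + 9.6884 + 3.4675 = 19.6173


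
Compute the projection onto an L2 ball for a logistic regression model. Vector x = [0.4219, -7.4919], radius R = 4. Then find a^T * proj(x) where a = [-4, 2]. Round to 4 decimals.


Step 1: Compute ||x|| (intermediates to 6 decimals).
||x|| = sqrt(0.4219^2 + (-7.4919)^2) = 7.50377
Step 2: Project.
Since ||x|| > R, scale = R/||x|| = 4/7.50377 = 0.533065, proj(x) = scale * x
proj(x) = [0.2249, -3.99367]
Step 3: Dot product.
a^T * proj(x) = -4*0.2249 + 2*(-3.99367) = -8.8869


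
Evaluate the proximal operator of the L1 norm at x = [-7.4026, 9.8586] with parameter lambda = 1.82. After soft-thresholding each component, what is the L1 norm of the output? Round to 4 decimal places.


Soft-thresholding with lambda = 1.82:
prox(-7.4026) = sign(-7.4026)*max(|-7.4026| - 1.82, 0) = -5.5826
prox(9.8586) = sign(9.8586)*max(|9.8586| - 1.82, 0) = 8.0386
prox(x) = [-5.5826, 8.0386]
||prox(x)||_1 = 5.5826 + 8.0386 = 13.6212


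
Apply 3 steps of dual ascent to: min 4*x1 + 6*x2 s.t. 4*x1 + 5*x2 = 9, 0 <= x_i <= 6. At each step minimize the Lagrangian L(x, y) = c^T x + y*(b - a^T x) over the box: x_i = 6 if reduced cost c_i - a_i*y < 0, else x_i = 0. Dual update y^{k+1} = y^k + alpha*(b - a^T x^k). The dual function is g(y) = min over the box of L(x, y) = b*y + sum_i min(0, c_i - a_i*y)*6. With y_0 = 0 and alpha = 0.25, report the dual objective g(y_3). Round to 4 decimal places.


Dual ascent for LP: min 4*x1 + 6*x2, 4*x1 + 5*x2 = 9, 0 <= x_i <= 6
Step 1: y^k = 0.0, reduced costs: (4.0, 6.0)
  x^k = (0.0, 0.0), subgradient = b - a^T x = 9.0
  y^{k+1} = 0.0 + 0.25*9.0 = 2.25
Step 2: y^k = 2.25, reduced costs: (-5.0, -5.25)
  x^k = (6.0, 6.0), subgradient = b - a^T x = -45.0
  y^{k+1} = 2.25 + 0.25*-45.0 = -9.0
Step 3: y^k = -9.0, reduced costs: (40.0, 51.0)
  x^k = (0.0, 0.0), subgradient = b - a^T x = 9.0
  y^{k+1} = -9.0 + 0.25*9.0 = -6.75
Dual objective at y_3 = -6.75: reduced costs (31.0, 39.75), box minimizer x = (0.0, 0.0)
g(y_3) = b*y + (c1 - a1*y)*x1 + (c2 - a2*y)*x2 = 9*(-6.75) + 31.0*0.0 + 39.75*0.0 = -60.75 + 0.0 + 0.0 = -60.75


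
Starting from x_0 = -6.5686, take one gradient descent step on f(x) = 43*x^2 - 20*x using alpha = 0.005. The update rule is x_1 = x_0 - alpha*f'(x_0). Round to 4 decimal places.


We compute the gradient at x_0 and apply the update.
f'(x) = 86*x - 20
f'(-6.5686) = 86*-6.5686 - 20 = -584.8996
x_1 = -6.5686 - 0.005*-584.8996 = -3.6441


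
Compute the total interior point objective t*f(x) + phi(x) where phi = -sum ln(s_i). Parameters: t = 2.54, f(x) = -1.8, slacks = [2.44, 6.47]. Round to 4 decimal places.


Step 1: Compute log-barrier.
ln values: [0.892, 1.8672]
phi = -(0.892 + 1.8672) = -2.7592
Step 2: Compute augmented objective.
t*f(x) = 2.54*-1.8 = -4.572
Total = -4.572 - 2.7592 = -7.3312


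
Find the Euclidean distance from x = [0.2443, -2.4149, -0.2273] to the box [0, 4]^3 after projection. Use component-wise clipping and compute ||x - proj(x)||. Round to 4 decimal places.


Project each component onto [0, 4].
clip(0.2443) = 0.2443, clip(-2.4149) = 0.0, clip(-0.2273) = 0.0
Projection = [0.2443, 0.0, 0.0]
Squared diffs: [0.0, 5.8317, 0.0517]
Distance = sqrt(5.8834) = 2.4256


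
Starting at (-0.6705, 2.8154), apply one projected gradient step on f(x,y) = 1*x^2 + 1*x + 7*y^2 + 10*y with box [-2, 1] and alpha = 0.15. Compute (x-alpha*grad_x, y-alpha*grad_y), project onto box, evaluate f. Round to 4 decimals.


Step 1: Compute gradient at (-0.6705, 2.8154).
grad_x = 2*1*-0.6705 + 1 = -0.341
grad_y = 2*7*2.8154 + 10 = 49.4156
Step 2: Gradient step.
x_raw = -0.6705 - 0.15*-0.341 = -0.6194
y_raw = 2.8154 - 0.15*49.4156 = -4.5969
Step 3: Project onto [-2, 1].
x_proj = clip(-0.6194) = -0.6194
y_proj = clip(-4.5969) = -2.0
Step 4: Evaluate f.
f(-0.6194, -2.0) = 7.7642


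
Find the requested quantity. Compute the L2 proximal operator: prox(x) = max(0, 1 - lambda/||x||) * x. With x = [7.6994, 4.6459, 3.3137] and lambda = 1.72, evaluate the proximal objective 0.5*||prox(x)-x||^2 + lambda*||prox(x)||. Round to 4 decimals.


Step 1: Compute ||x||.
||x|| = 9.5836
Step 2: Compute scaling factor.
scale = max(0, 1 - 1.72/9.5836) = 0.8205
Step 3: prox(x) = [6.3176, 3.8121, 2.719]
||prox(x)|| = 7.8636
Step 4: Proximal objective.
0.5*||prox-x||^2 = 1.4792
lambda*||prox|| = 13.5254
Total = 15.0046


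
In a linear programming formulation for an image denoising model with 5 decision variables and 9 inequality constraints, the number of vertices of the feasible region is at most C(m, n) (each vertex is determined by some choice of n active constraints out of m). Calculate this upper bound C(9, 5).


Each vertex corresponds to some choice of n active constraints out of m, so the number of vertices is at most C(m, n) = m! / (n!(m-n)!).
m = 9, n = 5
Numerator: 9 * 8 * 7 * 6 * 5
Denominator: 5! = 120
C(9, 5) = 126


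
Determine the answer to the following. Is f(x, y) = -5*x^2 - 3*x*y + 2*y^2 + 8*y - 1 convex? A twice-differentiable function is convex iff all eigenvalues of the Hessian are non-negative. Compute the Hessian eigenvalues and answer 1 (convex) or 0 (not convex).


The Hessian of f(x,y) = -5*x^2 - 3*x*y + 2*y^2 + 8*y - 1 is:
H = [[-10, -3], [-3, 4]]
Trace = -10 + 4 = -6
Determinant = -10*4 - (-3)^2 = -49
Discriminant = (-6)^2 - 4*-49 = 232.0
Eigenvalues: lambda_1 = -10.6158, lambda_2 = 4.6158
The function is not convex.

0


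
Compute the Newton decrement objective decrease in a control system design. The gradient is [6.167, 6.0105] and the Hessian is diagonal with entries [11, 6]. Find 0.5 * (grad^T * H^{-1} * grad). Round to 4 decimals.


Step 1: H is diagonal, so H^(-1) * g = [0.5606, 1.0018].
Step 2: g^T H^(-1) g = sum_i g_i^2 / H_ii
  = (6.167)^2/11 + (6.0105)^2/6
  = 3.4574 + 6.021 = 9.4785
Step 3: Objective decrease = 0.5 * g^T H^(-1) g = 4.7392


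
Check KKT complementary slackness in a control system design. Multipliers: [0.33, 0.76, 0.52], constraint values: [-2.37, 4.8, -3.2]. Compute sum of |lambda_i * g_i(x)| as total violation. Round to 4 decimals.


KKT complementary slackness check:
lambda_1 * g_1 = 0.33 * -2.37 = -0.7821
lambda_2 * g_2 = 0.76 * 4.8 = 3.648
lambda_3 * g_3 = 0.52 * -3.2 = -1.664
Total violation = 0.7821 + 3.648 + 1.664 = 6.0941


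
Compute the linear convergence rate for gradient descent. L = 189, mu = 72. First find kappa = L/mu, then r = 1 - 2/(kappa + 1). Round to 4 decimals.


Step 1: Compute the condition number.
kappa = L/mu = 189/72 = 2.625
Step 2: Compute the convergence rate.
r = 1 - 2/(kappa + 1) = 1 - 2*mu/(L + mu) = (L - mu)/(L + mu) = 117/261 = 0.4483


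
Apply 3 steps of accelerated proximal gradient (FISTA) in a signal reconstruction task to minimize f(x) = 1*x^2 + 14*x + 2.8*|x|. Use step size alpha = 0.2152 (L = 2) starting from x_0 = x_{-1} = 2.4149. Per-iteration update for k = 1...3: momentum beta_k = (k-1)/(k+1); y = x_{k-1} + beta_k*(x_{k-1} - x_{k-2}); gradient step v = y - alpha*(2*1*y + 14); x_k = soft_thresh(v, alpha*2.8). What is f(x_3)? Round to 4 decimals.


FISTA on f(x) = 1*x^2 + 14*x + 2.8*|x|
L = 2, alpha = 0.2152
Iteration 1: beta = 0.0, y = 2.4149 + 0.0*(2.4149 - 2.4149) = 2.4149
  grad(y) = 18.8298, v = y - alpha*grad = -1.6373
  prox(v) = soft_thresh(-1.6373, 0.6026) = -1.0347
Iteration 2: beta = 0.3333, y = -1.0347 + 0.3333*(-1.0347 - 2.4149) = -2.1846
  grad(y) = 9.6308, v = y - alpha*grad = -4.2571
  prox(v) = soft_thresh(-4.2571, 0.6026) = -3.6546
Iteration 3: beta = 0.5, y = -3.6546 + 0.5*(-3.6546 + 1.0347) = -4.9645
  grad(y) = 4.071, v = y - alpha*grad = -5.8406
  prox(v) = soft_thresh(-5.8406, 0.6026) = -5.238
f(x_3) = 1*(-5.238)^2 + 14*(-5.238) + 2.8*|-5.238| = -31.229
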